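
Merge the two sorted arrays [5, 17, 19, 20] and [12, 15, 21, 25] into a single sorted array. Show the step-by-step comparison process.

Merging process:

Compare 5 vs 12: take 5 from left. Merged: [5]
Compare 17 vs 12: take 12 from right. Merged: [5, 12]
Compare 17 vs 15: take 15 from right. Merged: [5, 12, 15]
Compare 17 vs 21: take 17 from left. Merged: [5, 12, 15, 17]
Compare 19 vs 21: take 19 from left. Merged: [5, 12, 15, 17, 19]
Compare 20 vs 21: take 20 from left. Merged: [5, 12, 15, 17, 19, 20]
Append remaining from right: [21, 25]. Merged: [5, 12, 15, 17, 19, 20, 21, 25]

Final merged array: [5, 12, 15, 17, 19, 20, 21, 25]
Total comparisons: 6

The merged array is [5, 12, 15, 17, 19, 20, 21, 25], requiring 6 comparisons. The merge step runs in O(n) time where n is the total number of elements.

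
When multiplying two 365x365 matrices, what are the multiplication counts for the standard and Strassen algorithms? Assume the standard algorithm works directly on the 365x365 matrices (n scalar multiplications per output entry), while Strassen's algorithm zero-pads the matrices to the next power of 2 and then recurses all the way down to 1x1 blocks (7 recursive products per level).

Matrix multiplication for 365x365 matrices:

Strassen's algorithm requires power-of-2 dimensions. Pad 365x365 to 512x512 (next power of 2).

Standard algorithm: 365^3 = 48627125 multiplications
Strassen's algorithm: 7^(log2(512)) = 7^9 = 40353607 multiplications
Savings: 48627125 - 40353607 = 8273518 multiplications

Standard: 48627125 multiplications (365^3). Strassen: 40353607 multiplications (7^9, after padding to 512x512). Strassen reduces 8 recursive multiplications to 7 at each level.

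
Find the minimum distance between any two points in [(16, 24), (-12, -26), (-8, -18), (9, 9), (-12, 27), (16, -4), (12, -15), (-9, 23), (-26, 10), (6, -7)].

Computing all pairwise distances among 10 points:

d((16, 24), (-12, -26)) = 57.3062
d((16, 24), (-8, -18)) = 48.3735
d((16, 24), (9, 9)) = 16.5529
d((16, 24), (-12, 27)) = 28.1603
d((16, 24), (16, -4)) = 28.0
d((16, 24), (12, -15)) = 39.2046
d((16, 24), (-9, 23)) = 25.02
d((16, 24), (-26, 10)) = 44.2719
d((16, 24), (6, -7)) = 32.573
d((-12, -26), (-8, -18)) = 8.9443
d((-12, -26), (9, 9)) = 40.8167
d((-12, -26), (-12, 27)) = 53.0
d((-12, -26), (16, -4)) = 35.609
d((-12, -26), (12, -15)) = 26.4008
d((-12, -26), (-9, 23)) = 49.0918
d((-12, -26), (-26, 10)) = 38.6264
d((-12, -26), (6, -7)) = 26.1725
d((-8, -18), (9, 9)) = 31.9061
d((-8, -18), (-12, 27)) = 45.1774
d((-8, -18), (16, -4)) = 27.7849
d((-8, -18), (12, -15)) = 20.2237
d((-8, -18), (-9, 23)) = 41.0122
d((-8, -18), (-26, 10)) = 33.2866
d((-8, -18), (6, -7)) = 17.8045
d((9, 9), (-12, 27)) = 27.6586
d((9, 9), (16, -4)) = 14.7648
d((9, 9), (12, -15)) = 24.1868
d((9, 9), (-9, 23)) = 22.8035
d((9, 9), (-26, 10)) = 35.0143
d((9, 9), (6, -7)) = 16.2788
d((-12, 27), (16, -4)) = 41.7732
d((-12, 27), (12, -15)) = 48.3735
d((-12, 27), (-9, 23)) = 5.0 <-- minimum
d((-12, 27), (-26, 10)) = 22.0227
d((-12, 27), (6, -7)) = 38.4708
d((16, -4), (12, -15)) = 11.7047
d((16, -4), (-9, 23)) = 36.7967
d((16, -4), (-26, 10)) = 44.2719
d((16, -4), (6, -7)) = 10.4403
d((12, -15), (-9, 23)) = 43.4166
d((12, -15), (-26, 10)) = 45.4863
d((12, -15), (6, -7)) = 10.0
d((-9, 23), (-26, 10)) = 21.4009
d((-9, 23), (6, -7)) = 33.541
d((-26, 10), (6, -7)) = 36.2353

Closest pair: (-12, 27) and (-9, 23) with distance 5.0

The closest pair is (-12, 27) and (-9, 23) with Euclidean distance 5.0. For 10 points, brute-force pairwise comparison is shown above. For large n, the divide-and-conquer algorithm (sort by x, recurse on halves, check the dividing strip) achieves O(n log n).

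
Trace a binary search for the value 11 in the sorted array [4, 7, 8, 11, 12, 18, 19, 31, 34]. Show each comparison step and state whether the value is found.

Binary search for 11 in [4, 7, 8, 11, 12, 18, 19, 31, 34]:

lo=0, hi=8, mid=4, arr[mid]=12 -> 12 > 11, search left half
lo=0, hi=3, mid=1, arr[mid]=7 -> 7 < 11, search right half
lo=2, hi=3, mid=2, arr[mid]=8 -> 8 < 11, search right half
lo=3, hi=3, mid=3, arr[mid]=11 -> Found target at index 3!

Binary search finds 11 at index 3 after 4 comparisons. The search repeatedly halves the search space by comparing with the middle element.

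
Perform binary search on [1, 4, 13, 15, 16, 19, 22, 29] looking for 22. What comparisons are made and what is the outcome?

Binary search for 22 in [1, 4, 13, 15, 16, 19, 22, 29]:

lo=0, hi=7, mid=3, arr[mid]=15 -> 15 < 22, search right half
lo=4, hi=7, mid=5, arr[mid]=19 -> 19 < 22, search right half
lo=6, hi=7, mid=6, arr[mid]=22 -> Found target at index 6!

Binary search finds 22 at index 6 after 3 comparisons. The search repeatedly halves the search space by comparing with the middle element.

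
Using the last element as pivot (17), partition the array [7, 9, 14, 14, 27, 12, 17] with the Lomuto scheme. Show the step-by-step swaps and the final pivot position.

Lomuto partition with pivot = 17:

Initial array: [7, 9, 14, 14, 27, 12, 17]

arr[0]=7 <= 17: swap with position 0, array becomes [7, 9, 14, 14, 27, 12, 17]
arr[1]=9 <= 17: swap with position 1, array becomes [7, 9, 14, 14, 27, 12, 17]
arr[2]=14 <= 17: swap with position 2, array becomes [7, 9, 14, 14, 27, 12, 17]
arr[3]=14 <= 17: swap with position 3, array becomes [7, 9, 14, 14, 27, 12, 17]
arr[4]=27 > 17: no swap
arr[5]=12 <= 17: swap with position 4, array becomes [7, 9, 14, 14, 12, 27, 17]

Place pivot at position 5: [7, 9, 14, 14, 12, 17, 27]
Pivot position: 5

After partitioning with pivot 17, the array becomes [7, 9, 14, 14, 12, 17, 27]. The pivot is placed at index 5. All elements to the left of the pivot are <= 17, and all elements to the right are > 17.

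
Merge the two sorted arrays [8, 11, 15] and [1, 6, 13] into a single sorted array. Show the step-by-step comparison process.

Merging process:

Compare 8 vs 1: take 1 from right. Merged: [1]
Compare 8 vs 6: take 6 from right. Merged: [1, 6]
Compare 8 vs 13: take 8 from left. Merged: [1, 6, 8]
Compare 11 vs 13: take 11 from left. Merged: [1, 6, 8, 11]
Compare 15 vs 13: take 13 from right. Merged: [1, 6, 8, 11, 13]
Append remaining from left: [15]. Merged: [1, 6, 8, 11, 13, 15]

Final merged array: [1, 6, 8, 11, 13, 15]
Total comparisons: 5

The merged array is [1, 6, 8, 11, 13, 15], requiring 5 comparisons. The merge step runs in O(n) time where n is the total number of elements.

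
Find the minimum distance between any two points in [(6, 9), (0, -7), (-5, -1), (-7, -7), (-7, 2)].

Computing all pairwise distances among 5 points:

d((6, 9), (0, -7)) = 17.088
d((6, 9), (-5, -1)) = 14.8661
d((6, 9), (-7, -7)) = 20.6155
d((6, 9), (-7, 2)) = 14.7648
d((0, -7), (-5, -1)) = 7.8102
d((0, -7), (-7, -7)) = 7.0
d((0, -7), (-7, 2)) = 11.4018
d((-5, -1), (-7, -7)) = 6.3246
d((-5, -1), (-7, 2)) = 3.6056 <-- minimum
d((-7, -7), (-7, 2)) = 9.0

Closest pair: (-5, -1) and (-7, 2) with distance 3.6056

The closest pair is (-5, -1) and (-7, 2) with Euclidean distance 3.6056. For 5 points, brute-force pairwise comparison is shown above. For large n, the divide-and-conquer algorithm (sort by x, recurse on halves, check the dividing strip) achieves O(n log n).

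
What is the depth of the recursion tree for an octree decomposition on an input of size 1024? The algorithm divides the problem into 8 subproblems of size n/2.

For divide and conquer with division factor 2:

Problem sizes at each level:
Level 0: 1024
Level 1: 512
Level 2: 256
Level 3: 128
Level 4: 64
Level 5: 32
Level 6: 16
Level 7: 8
Level 8: 4
Level 9: 2
Level 10: 1

The root is level 0 and the size-1 base case is level 10 (the tree spans levels 0 through 10, i.e. 11 levels counting the root), so the depth is the number of divisions: log_2(1024) = 10

The recursion tree depth is log_2(1024) = 10. At each level, the problem size is divided by 2, so it takes 10 divisions to reduce to a base case of size 1. The algorithm makes 8 recursive calls at each level.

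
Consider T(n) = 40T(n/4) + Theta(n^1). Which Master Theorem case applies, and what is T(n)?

Master Theorem for T(n) = 40T(n/4) + O(n^1):

a = 40, b = 4, c = 1
log_b(a) = log_4(40) = 2.6610

Case 1: c = 1 < log_4(40) = 2.6610
T(n) = O(n^(log_4 40))

For T(n) = 40T(n/4) + O(n^1): log_4(40) = 2.6610. This is Case 1 of the Master Theorem (c < log_b(a), work dominated by leaves), giving O(n^(log_4 40)).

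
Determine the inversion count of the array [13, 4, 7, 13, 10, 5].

Finding inversions in [13, 4, 7, 13, 10, 5]:

(0, 1): arr[0]=13 > arr[1]=4
(0, 2): arr[0]=13 > arr[2]=7
(0, 4): arr[0]=13 > arr[4]=10
(0, 5): arr[0]=13 > arr[5]=5
(2, 5): arr[2]=7 > arr[5]=5
(3, 4): arr[3]=13 > arr[4]=10
(3, 5): arr[3]=13 > arr[5]=5
(4, 5): arr[4]=10 > arr[5]=5

Total inversions: 8

The array has 8 inversion(s): (0,1), (0,2), (0,4), (0,5), (2,5), (3,4), (3,5), (4,5). Each pair (i,j) satisfies i < j and arr[i] > arr[j].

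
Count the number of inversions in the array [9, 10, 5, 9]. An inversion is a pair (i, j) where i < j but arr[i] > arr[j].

Finding inversions in [9, 10, 5, 9]:

(0, 2): arr[0]=9 > arr[2]=5
(1, 2): arr[1]=10 > arr[2]=5
(1, 3): arr[1]=10 > arr[3]=9

Total inversions: 3

The array has 3 inversion(s): (0,2), (1,2), (1,3). Each pair (i,j) satisfies i < j and arr[i] > arr[j].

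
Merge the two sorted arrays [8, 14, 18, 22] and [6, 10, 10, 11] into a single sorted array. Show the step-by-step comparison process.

Merging process:

Compare 8 vs 6: take 6 from right. Merged: [6]
Compare 8 vs 10: take 8 from left. Merged: [6, 8]
Compare 14 vs 10: take 10 from right. Merged: [6, 8, 10]
Compare 14 vs 10: take 10 from right. Merged: [6, 8, 10, 10]
Compare 14 vs 11: take 11 from right. Merged: [6, 8, 10, 10, 11]
Append remaining from left: [14, 18, 22]. Merged: [6, 8, 10, 10, 11, 14, 18, 22]

Final merged array: [6, 8, 10, 10, 11, 14, 18, 22]
Total comparisons: 5

The merged array is [6, 8, 10, 10, 11, 14, 18, 22], requiring 5 comparisons. The merge step runs in O(n) time where n is the total number of elements.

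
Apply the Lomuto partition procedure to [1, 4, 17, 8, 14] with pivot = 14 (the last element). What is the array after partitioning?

Lomuto partition with pivot = 14:

Initial array: [1, 4, 17, 8, 14]

arr[0]=1 <= 14: swap with position 0, array becomes [1, 4, 17, 8, 14]
arr[1]=4 <= 14: swap with position 1, array becomes [1, 4, 17, 8, 14]
arr[2]=17 > 14: no swap
arr[3]=8 <= 14: swap with position 2, array becomes [1, 4, 8, 17, 14]

Place pivot at position 3: [1, 4, 8, 14, 17]
Pivot position: 3

After partitioning with pivot 14, the array becomes [1, 4, 8, 14, 17]. The pivot is placed at index 3. All elements to the left of the pivot are <= 14, and all elements to the right are > 14.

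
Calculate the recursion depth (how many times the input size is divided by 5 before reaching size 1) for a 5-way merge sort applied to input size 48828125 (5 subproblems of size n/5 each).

For divide and conquer with division factor 5:

Problem sizes at each level:
Level 0: 48828125
Level 1: 9765625
Level 2: 1953125
Level 3: 390625
Level 4: 78125
Level 5: 15625
Level 6: 3125
Level 7: 625
Level 8: 125
Level 9: 25
Level 10: 5
Level 11: 1

The root is level 0 and the size-1 base case is level 11 (the tree spans levels 0 through 11, i.e. 12 levels counting the root), so the depth is the number of divisions: log_5(48828125) = 11

The recursion tree depth is log_5(48828125) = 11. At each level, the problem size is divided by 5, so it takes 11 divisions to reduce to a base case of size 1. The algorithm makes 5 recursive calls at each level.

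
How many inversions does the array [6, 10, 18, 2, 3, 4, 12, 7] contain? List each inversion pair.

Finding inversions in [6, 10, 18, 2, 3, 4, 12, 7]:

(0, 3): arr[0]=6 > arr[3]=2
(0, 4): arr[0]=6 > arr[4]=3
(0, 5): arr[0]=6 > arr[5]=4
(1, 3): arr[1]=10 > arr[3]=2
(1, 4): arr[1]=10 > arr[4]=3
(1, 5): arr[1]=10 > arr[5]=4
(1, 7): arr[1]=10 > arr[7]=7
(2, 3): arr[2]=18 > arr[3]=2
(2, 4): arr[2]=18 > arr[4]=3
(2, 5): arr[2]=18 > arr[5]=4
(2, 6): arr[2]=18 > arr[6]=12
(2, 7): arr[2]=18 > arr[7]=7
(6, 7): arr[6]=12 > arr[7]=7

Total inversions: 13

The array has 13 inversion(s): (0,3), (0,4), (0,5), (1,3), (1,4), (1,5), (1,7), (2,3), (2,4), (2,5), (2,6), (2,7), (6,7). Each pair (i,j) satisfies i < j and arr[i] > arr[j].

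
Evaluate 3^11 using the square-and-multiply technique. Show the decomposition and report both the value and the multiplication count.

Computing 3^11 by squaring (build up from 3^1; each line after the first costs one multiplication):

3^1 = 3
3^2 = (3^1)^2 = 3^2 = 9
3^4 = (3^2)^2 = 9^2 = 81
3^5 = 3 * 3^4 = 3 * 81 = 243
3^10 = (3^5)^2 = 243^2 = 59049
3^11 = 3 * 3^10 = 3 * 59049 = 177147

Result: 177147
Multiplications needed: 5 (5 lines after 3^1)

3^11 = 177147. Using exponentiation by squaring, this requires 5 multiplications. The key idea: if the exponent is even, square the half-power; if odd, multiply by the base once.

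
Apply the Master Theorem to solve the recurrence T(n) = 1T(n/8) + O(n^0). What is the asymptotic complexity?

Master Theorem for T(n) = 1T(n/8) + O(n^0):

a = 1, b = 8, c = 0
log_b(a) = log_8(1) = 0.0000

Case 2: c = 0 = log_8(1) = 0.0000
T(n) = O(n^0 log n) = O(log n)

For T(n) = 1T(n/8) + O(n^0): log_8(1) = 0.0000. This is Case 2 of the Master Theorem (c = log_b(a), equal work at all levels), giving O(log n).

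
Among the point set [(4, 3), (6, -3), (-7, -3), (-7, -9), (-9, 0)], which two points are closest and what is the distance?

Computing all pairwise distances among 5 points:

d((4, 3), (6, -3)) = 6.3246
d((4, 3), (-7, -3)) = 12.53
d((4, 3), (-7, -9)) = 16.2788
d((4, 3), (-9, 0)) = 13.3417
d((6, -3), (-7, -3)) = 13.0
d((6, -3), (-7, -9)) = 14.3178
d((6, -3), (-9, 0)) = 15.2971
d((-7, -3), (-7, -9)) = 6.0
d((-7, -3), (-9, 0)) = 3.6056 <-- minimum
d((-7, -9), (-9, 0)) = 9.2195

Closest pair: (-7, -3) and (-9, 0) with distance 3.6056

The closest pair is (-7, -3) and (-9, 0) with Euclidean distance 3.6056. For 5 points, brute-force pairwise comparison is shown above. For large n, the divide-and-conquer algorithm (sort by x, recurse on halves, check the dividing strip) achieves O(n log n).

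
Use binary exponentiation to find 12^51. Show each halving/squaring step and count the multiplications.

Computing 12^51 by squaring (build up from 12^1; each line after the first costs one multiplication):

12^1 = 12
12^2 = (12^1)^2 = 12^2 = 144
12^3 = 12 * 12^2 = 12 * 144 = 1728
12^6 = (12^3)^2 = 1728^2 = 2985984
12^12 = (12^6)^2 = 2985984^2 = 8916100448256
12^24 = (12^12)^2 = 8916100448256^2 = 79496847203390844133441536
12^25 = 12 * 12^24 = 12 * 79496847203390844133441536 = 953962166440690129601298432
12^50 = (12^25)^2 = 953962166440690129601298432^2 = 910043815000214977332758527534256632492715260325658624
12^51 = 12 * 12^50 = 12 * 910043815000214977332758527534256632492715260325658624 = 10920525780002579727993102330411079589912583123907903488

Result: 10920525780002579727993102330411079589912583123907903488
Multiplications needed: 8 (8 lines after 12^1)

12^51 = 10920525780002579727993102330411079589912583123907903488. Using exponentiation by squaring, this requires 8 multiplications. The key idea: if the exponent is even, square the half-power; if odd, multiply by the base once.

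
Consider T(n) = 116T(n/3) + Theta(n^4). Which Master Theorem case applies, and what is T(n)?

Master Theorem for T(n) = 116T(n/3) + O(n^4):

a = 116, b = 3, c = 4
log_b(a) = log_3(116) = 4.3269

Case 1: c = 4 < log_3(116) = 4.3269
T(n) = O(n^(log_3 116))

For T(n) = 116T(n/3) + O(n^4): log_3(116) = 4.3269. This is Case 1 of the Master Theorem (c < log_b(a), work dominated by leaves), giving O(n^(log_3 116)).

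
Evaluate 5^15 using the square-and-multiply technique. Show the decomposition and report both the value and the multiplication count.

Computing 5^15 by squaring (build up from 5^1; each line after the first costs one multiplication):

5^1 = 5
5^2 = (5^1)^2 = 5^2 = 25
5^3 = 5 * 5^2 = 5 * 25 = 125
5^6 = (5^3)^2 = 125^2 = 15625
5^7 = 5 * 5^6 = 5 * 15625 = 78125
5^14 = (5^7)^2 = 78125^2 = 6103515625
5^15 = 5 * 5^14 = 5 * 6103515625 = 30517578125

Result: 30517578125
Multiplications needed: 6 (6 lines after 5^1)

5^15 = 30517578125. Using exponentiation by squaring, this requires 6 multiplications. The key idea: if the exponent is even, square the half-power; if odd, multiply by the base once.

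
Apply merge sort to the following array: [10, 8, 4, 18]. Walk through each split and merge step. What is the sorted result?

Merge sort trace:

Split: [10, 8, 4, 18] -> [10, 8] and [4, 18]
  Split: [10, 8] -> [10] and [8]
  Merge: [10] + [8] -> [8, 10]
  Split: [4, 18] -> [4] and [18]
  Merge: [4] + [18] -> [4, 18]
Merge: [8, 10] + [4, 18] -> [4, 8, 10, 18]

Final sorted array: [4, 8, 10, 18]

The merge sort proceeds by recursively splitting the array and merging sorted halves.
After all merges, the sorted array is [4, 8, 10, 18].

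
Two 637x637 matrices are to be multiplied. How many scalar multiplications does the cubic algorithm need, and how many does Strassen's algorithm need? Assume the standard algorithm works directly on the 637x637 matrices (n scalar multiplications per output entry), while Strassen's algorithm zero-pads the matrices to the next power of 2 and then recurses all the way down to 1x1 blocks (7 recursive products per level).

Matrix multiplication for 637x637 matrices:

Strassen's algorithm requires power-of-2 dimensions. Pad 637x637 to 1024x1024 (next power of 2).

Standard algorithm: 637^3 = 258474853 multiplications
Strassen's algorithm: 7^(log2(1024)) = 7^10 = 282475249 multiplications
Difference: 258474853 - 282475249 = -24000396 (Strassen uses MORE here due to padding overhead — for small or just-over-power-of-2 n, padding can outweigh the per-level savings)

Standard: 258474853 multiplications (637^3). Strassen: 282475249 multiplications (7^10, after padding to 1024x1024). Strassen reduces 8 recursive multiplications to 7 at each level.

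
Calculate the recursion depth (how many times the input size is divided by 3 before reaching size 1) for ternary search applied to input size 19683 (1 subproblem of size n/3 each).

For divide and conquer with division factor 3:

Problem sizes at each level:
Level 0: 19683
Level 1: 6561
Level 2: 2187
Level 3: 729
Level 4: 243
Level 5: 81
Level 6: 27
Level 7: 9
Level 8: 3
Level 9: 1

The root is level 0 and the size-1 base case is level 9 (the tree spans levels 0 through 9, i.e. 10 levels counting the root), so the depth is the number of divisions: log_3(19683) = 9

The recursion tree depth is log_3(19683) = 9. At each level, the problem size is divided by 3, so it takes 9 divisions to reduce to a base case of size 1. The algorithm makes 1 recursive call at each level.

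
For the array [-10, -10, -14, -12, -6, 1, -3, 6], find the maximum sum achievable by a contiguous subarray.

Using Kadane's algorithm on [-10, -10, -14, -12, -6, 1, -3, 6]:

Scanning through the array:
Position 1 (value -10): max_ending_here = -10, max_so_far = -10
Position 2 (value -14): max_ending_here = -14, max_so_far = -10
Position 3 (value -12): max_ending_here = -12, max_so_far = -10
Position 4 (value -6): max_ending_here = -6, max_so_far = -6
Position 5 (value 1): max_ending_here = 1, max_so_far = 1
Position 6 (value -3): max_ending_here = -2, max_so_far = 1
Position 7 (value 6): max_ending_here = 6, max_so_far = 6

Maximum subarray: [6]
Maximum sum: 6

The maximum subarray is [6] with sum 6. This subarray runs from index 7 to index 7.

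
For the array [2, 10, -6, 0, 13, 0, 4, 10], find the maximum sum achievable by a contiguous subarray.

Using Kadane's algorithm on [2, 10, -6, 0, 13, 0, 4, 10]:

Scanning through the array:
Position 1 (value 10): max_ending_here = 12, max_so_far = 12
Position 2 (value -6): max_ending_here = 6, max_so_far = 12
Position 3 (value 0): max_ending_here = 6, max_so_far = 12
Position 4 (value 13): max_ending_here = 19, max_so_far = 19
Position 5 (value 0): max_ending_here = 19, max_so_far = 19
Position 6 (value 4): max_ending_here = 23, max_so_far = 23
Position 7 (value 10): max_ending_here = 33, max_so_far = 33

Maximum subarray: [2, 10, -6, 0, 13, 0, 4, 10]
Maximum sum: 33

The maximum subarray is [2, 10, -6, 0, 13, 0, 4, 10] with sum 33. This subarray runs from index 0 to index 7.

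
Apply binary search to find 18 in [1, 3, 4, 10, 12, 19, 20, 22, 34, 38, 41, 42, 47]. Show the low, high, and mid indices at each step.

Binary search for 18 in [1, 3, 4, 10, 12, 19, 20, 22, 34, 38, 41, 42, 47]:

lo=0, hi=12, mid=6, arr[mid]=20 -> 20 > 18, search left half
lo=0, hi=5, mid=2, arr[mid]=4 -> 4 < 18, search right half
lo=3, hi=5, mid=4, arr[mid]=12 -> 12 < 18, search right half
lo=5, hi=5, mid=5, arr[mid]=19 -> 19 > 18, search left half
lo=5 > hi=4, target 18 not found

Binary search determines that 18 is not in the array after 4 comparisons. The search space was exhausted without finding the target.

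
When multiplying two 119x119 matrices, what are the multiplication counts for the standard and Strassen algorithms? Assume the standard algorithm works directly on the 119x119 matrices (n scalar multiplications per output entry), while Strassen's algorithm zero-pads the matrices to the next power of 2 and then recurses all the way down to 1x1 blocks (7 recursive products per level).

Matrix multiplication for 119x119 matrices:

Strassen's algorithm requires power-of-2 dimensions. Pad 119x119 to 128x128 (next power of 2).

Standard algorithm: 119^3 = 1685159 multiplications
Strassen's algorithm: 7^(log2(128)) = 7^7 = 823543 multiplications
Savings: 1685159 - 823543 = 861616 multiplications

Standard: 1685159 multiplications (119^3). Strassen: 823543 multiplications (7^7, after padding to 128x128). Strassen reduces 8 recursive multiplications to 7 at each level.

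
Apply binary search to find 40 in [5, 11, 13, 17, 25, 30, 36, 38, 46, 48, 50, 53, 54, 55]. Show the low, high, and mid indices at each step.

Binary search for 40 in [5, 11, 13, 17, 25, 30, 36, 38, 46, 48, 50, 53, 54, 55]:

lo=0, hi=13, mid=6, arr[mid]=36 -> 36 < 40, search right half
lo=7, hi=13, mid=10, arr[mid]=50 -> 50 > 40, search left half
lo=7, hi=9, mid=8, arr[mid]=46 -> 46 > 40, search left half
lo=7, hi=7, mid=7, arr[mid]=38 -> 38 < 40, search right half
lo=8 > hi=7, target 40 not found

Binary search determines that 40 is not in the array after 4 comparisons. The search space was exhausted without finding the target.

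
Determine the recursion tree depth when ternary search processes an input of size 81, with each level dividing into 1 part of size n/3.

For divide and conquer with division factor 3:

Problem sizes at each level:
Level 0: 81
Level 1: 27
Level 2: 9
Level 3: 3
Level 4: 1

The root is level 0 and the size-1 base case is level 4 (the tree spans levels 0 through 4, i.e. 5 levels counting the root), so the depth is the number of divisions: log_3(81) = 4

The recursion tree depth is log_3(81) = 4. At each level, the problem size is divided by 3, so it takes 4 divisions to reduce to a base case of size 1. The algorithm makes 1 recursive call at each level.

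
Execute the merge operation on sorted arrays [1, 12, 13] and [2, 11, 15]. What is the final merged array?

Merging process:

Compare 1 vs 2: take 1 from left. Merged: [1]
Compare 12 vs 2: take 2 from right. Merged: [1, 2]
Compare 12 vs 11: take 11 from right. Merged: [1, 2, 11]
Compare 12 vs 15: take 12 from left. Merged: [1, 2, 11, 12]
Compare 13 vs 15: take 13 from left. Merged: [1, 2, 11, 12, 13]
Append remaining from right: [15]. Merged: [1, 2, 11, 12, 13, 15]

Final merged array: [1, 2, 11, 12, 13, 15]
Total comparisons: 5

The merged array is [1, 2, 11, 12, 13, 15], requiring 5 comparisons. The merge step runs in O(n) time where n is the total number of elements.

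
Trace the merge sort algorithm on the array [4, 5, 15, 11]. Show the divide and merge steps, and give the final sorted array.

Merge sort trace:

Split: [4, 5, 15, 11] -> [4, 5] and [15, 11]
  Split: [4, 5] -> [4] and [5]
  Merge: [4] + [5] -> [4, 5]
  Split: [15, 11] -> [15] and [11]
  Merge: [15] + [11] -> [11, 15]
Merge: [4, 5] + [11, 15] -> [4, 5, 11, 15]

Final sorted array: [4, 5, 11, 15]

The merge sort proceeds by recursively splitting the array and merging sorted halves.
After all merges, the sorted array is [4, 5, 11, 15].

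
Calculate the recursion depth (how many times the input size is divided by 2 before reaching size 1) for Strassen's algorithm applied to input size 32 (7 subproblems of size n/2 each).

For divide and conquer with division factor 2:

Problem sizes at each level:
Level 0: 32
Level 1: 16
Level 2: 8
Level 3: 4
Level 4: 2
Level 5: 1

The root is level 0 and the size-1 base case is level 5 (the tree spans levels 0 through 5, i.e. 6 levels counting the root), so the depth is the number of divisions: log_2(32) = 5

The recursion tree depth is log_2(32) = 5. At each level, the problem size is divided by 2, so it takes 5 divisions to reduce to a base case of size 1. The algorithm makes 7 recursive calls at each level.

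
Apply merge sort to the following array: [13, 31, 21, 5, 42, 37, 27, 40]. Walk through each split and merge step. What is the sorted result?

Merge sort trace:

Split: [13, 31, 21, 5, 42, 37, 27, 40] -> [13, 31, 21, 5] and [42, 37, 27, 40]
  Split: [13, 31, 21, 5] -> [13, 31] and [21, 5]
    Split: [13, 31] -> [13] and [31]
    Merge: [13] + [31] -> [13, 31]
    Split: [21, 5] -> [21] and [5]
    Merge: [21] + [5] -> [5, 21]
  Merge: [13, 31] + [5, 21] -> [5, 13, 21, 31]
  Split: [42, 37, 27, 40] -> [42, 37] and [27, 40]
    Split: [42, 37] -> [42] and [37]
    Merge: [42] + [37] -> [37, 42]
    Split: [27, 40] -> [27] and [40]
    Merge: [27] + [40] -> [27, 40]
  Merge: [37, 42] + [27, 40] -> [27, 37, 40, 42]
Merge: [5, 13, 21, 31] + [27, 37, 40, 42] -> [5, 13, 21, 27, 31, 37, 40, 42]

Final sorted array: [5, 13, 21, 27, 31, 37, 40, 42]

The merge sort proceeds by recursively splitting the array and merging sorted halves.
After all merges, the sorted array is [5, 13, 21, 27, 31, 37, 40, 42].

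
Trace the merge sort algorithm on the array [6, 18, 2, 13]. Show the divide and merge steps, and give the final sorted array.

Merge sort trace:

Split: [6, 18, 2, 13] -> [6, 18] and [2, 13]
  Split: [6, 18] -> [6] and [18]
  Merge: [6] + [18] -> [6, 18]
  Split: [2, 13] -> [2] and [13]
  Merge: [2] + [13] -> [2, 13]
Merge: [6, 18] + [2, 13] -> [2, 6, 13, 18]

Final sorted array: [2, 6, 13, 18]

The merge sort proceeds by recursively splitting the array and merging sorted halves.
After all merges, the sorted array is [2, 6, 13, 18].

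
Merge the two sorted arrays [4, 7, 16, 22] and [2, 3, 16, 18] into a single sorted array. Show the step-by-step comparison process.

Merging process:

Compare 4 vs 2: take 2 from right. Merged: [2]
Compare 4 vs 3: take 3 from right. Merged: [2, 3]
Compare 4 vs 16: take 4 from left. Merged: [2, 3, 4]
Compare 7 vs 16: take 7 from left. Merged: [2, 3, 4, 7]
Compare 16 vs 16: take 16 from left. Merged: [2, 3, 4, 7, 16]
Compare 22 vs 16: take 16 from right. Merged: [2, 3, 4, 7, 16, 16]
Compare 22 vs 18: take 18 from right. Merged: [2, 3, 4, 7, 16, 16, 18]
Append remaining from left: [22]. Merged: [2, 3, 4, 7, 16, 16, 18, 22]

Final merged array: [2, 3, 4, 7, 16, 16, 18, 22]
Total comparisons: 7

The merged array is [2, 3, 4, 7, 16, 16, 18, 22], requiring 7 comparisons. The merge step runs in O(n) time where n is the total number of elements.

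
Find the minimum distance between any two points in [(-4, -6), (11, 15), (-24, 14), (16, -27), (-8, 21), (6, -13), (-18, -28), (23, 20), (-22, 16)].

Computing all pairwise distances among 9 points:

d((-4, -6), (11, 15)) = 25.807
d((-4, -6), (-24, 14)) = 28.2843
d((-4, -6), (16, -27)) = 29.0
d((-4, -6), (-8, 21)) = 27.2947
d((-4, -6), (6, -13)) = 12.2066
d((-4, -6), (-18, -28)) = 26.0768
d((-4, -6), (23, 20)) = 37.4833
d((-4, -6), (-22, 16)) = 28.4253
d((11, 15), (-24, 14)) = 35.0143
d((11, 15), (16, -27)) = 42.2966
d((11, 15), (-8, 21)) = 19.9249
d((11, 15), (6, -13)) = 28.4429
d((11, 15), (-18, -28)) = 51.8652
d((11, 15), (23, 20)) = 13.0
d((11, 15), (-22, 16)) = 33.0151
d((-24, 14), (16, -27)) = 57.28
d((-24, 14), (-8, 21)) = 17.4642
d((-24, 14), (6, -13)) = 40.3609
d((-24, 14), (-18, -28)) = 42.4264
d((-24, 14), (23, 20)) = 47.3814
d((-24, 14), (-22, 16)) = 2.8284 <-- minimum
d((16, -27), (-8, 21)) = 53.6656
d((16, -27), (6, -13)) = 17.2047
d((16, -27), (-18, -28)) = 34.0147
d((16, -27), (23, 20)) = 47.5184
d((16, -27), (-22, 16)) = 57.3847
d((-8, 21), (6, -13)) = 36.7696
d((-8, 21), (-18, -28)) = 50.01
d((-8, 21), (23, 20)) = 31.0161
d((-8, 21), (-22, 16)) = 14.8661
d((6, -13), (-18, -28)) = 28.3019
d((6, -13), (23, 20)) = 37.1214
d((6, -13), (-22, 16)) = 40.3113
d((-18, -28), (23, 20)) = 63.1269
d((-18, -28), (-22, 16)) = 44.1814
d((23, 20), (-22, 16)) = 45.1774

Closest pair: (-24, 14) and (-22, 16) with distance 2.8284

The closest pair is (-24, 14) and (-22, 16) with Euclidean distance 2.8284. For 9 points, brute-force pairwise comparison is shown above. For large n, the divide-and-conquer algorithm (sort by x, recurse on halves, check the dividing strip) achieves O(n log n).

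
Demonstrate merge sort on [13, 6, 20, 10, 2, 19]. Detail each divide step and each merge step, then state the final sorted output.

Merge sort trace:

Split: [13, 6, 20, 10, 2, 19] -> [13, 6, 20] and [10, 2, 19]
  Split: [13, 6, 20] -> [13] and [6, 20]
    Split: [6, 20] -> [6] and [20]
    Merge: [6] + [20] -> [6, 20]
  Merge: [13] + [6, 20] -> [6, 13, 20]
  Split: [10, 2, 19] -> [10] and [2, 19]
    Split: [2, 19] -> [2] and [19]
    Merge: [2] + [19] -> [2, 19]
  Merge: [10] + [2, 19] -> [2, 10, 19]
Merge: [6, 13, 20] + [2, 10, 19] -> [2, 6, 10, 13, 19, 20]

Final sorted array: [2, 6, 10, 13, 19, 20]

The merge sort proceeds by recursively splitting the array and merging sorted halves.
After all merges, the sorted array is [2, 6, 10, 13, 19, 20].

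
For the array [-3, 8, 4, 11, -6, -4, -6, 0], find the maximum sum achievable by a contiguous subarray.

Using Kadane's algorithm on [-3, 8, 4, 11, -6, -4, -6, 0]:

Scanning through the array:
Position 1 (value 8): max_ending_here = 8, max_so_far = 8
Position 2 (value 4): max_ending_here = 12, max_so_far = 12
Position 3 (value 11): max_ending_here = 23, max_so_far = 23
Position 4 (value -6): max_ending_here = 17, max_so_far = 23
Position 5 (value -4): max_ending_here = 13, max_so_far = 23
Position 6 (value -6): max_ending_here = 7, max_so_far = 23
Position 7 (value 0): max_ending_here = 7, max_so_far = 23

Maximum subarray: [8, 4, 11]
Maximum sum: 23

The maximum subarray is [8, 4, 11] with sum 23. This subarray runs from index 1 to index 3.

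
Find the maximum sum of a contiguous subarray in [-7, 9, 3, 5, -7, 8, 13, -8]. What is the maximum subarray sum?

Using Kadane's algorithm on [-7, 9, 3, 5, -7, 8, 13, -8]:

Scanning through the array:
Position 1 (value 9): max_ending_here = 9, max_so_far = 9
Position 2 (value 3): max_ending_here = 12, max_so_far = 12
Position 3 (value 5): max_ending_here = 17, max_so_far = 17
Position 4 (value -7): max_ending_here = 10, max_so_far = 17
Position 5 (value 8): max_ending_here = 18, max_so_far = 18
Position 6 (value 13): max_ending_here = 31, max_so_far = 31
Position 7 (value -8): max_ending_here = 23, max_so_far = 31

Maximum subarray: [9, 3, 5, -7, 8, 13]
Maximum sum: 31

The maximum subarray is [9, 3, 5, -7, 8, 13] with sum 31. This subarray runs from index 1 to index 6.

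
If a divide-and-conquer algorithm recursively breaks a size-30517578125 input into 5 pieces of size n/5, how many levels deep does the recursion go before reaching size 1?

For divide and conquer with division factor 5:

Problem sizes at each level:
Level 0: 30517578125
Level 1: 6103515625
Level 2: 1220703125
Level 3: 244140625
Level 4: 48828125
Level 5: 9765625
Level 6: 1953125
Level 7: 390625
Level 8: 78125
Level 9: 15625
Level 10: 3125
Level 11: 625
Level 12: 125
Level 13: 25
Level 14: 5
Level 15: 1

The root is level 0 and the size-1 base case is level 15 (the tree spans levels 0 through 15, i.e. 16 levels counting the root), so the depth is the number of divisions: log_5(30517578125) = 15

The recursion tree depth is log_5(30517578125) = 15. At each level, the problem size is divided by 5, so it takes 15 divisions to reduce to a base case of size 1. The algorithm makes 5 recursive calls at each level.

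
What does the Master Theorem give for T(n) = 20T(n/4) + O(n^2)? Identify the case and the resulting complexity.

Master Theorem for T(n) = 20T(n/4) + O(n^2):

a = 20, b = 4, c = 2
log_b(a) = log_4(20) = 2.1610

Case 1: c = 2 < log_4(20) = 2.1610
T(n) = O(n^(log_4 20))

For T(n) = 20T(n/4) + O(n^2): log_4(20) = 2.1610. This is Case 1 of the Master Theorem (c < log_b(a), work dominated by leaves), giving O(n^(log_4 20)).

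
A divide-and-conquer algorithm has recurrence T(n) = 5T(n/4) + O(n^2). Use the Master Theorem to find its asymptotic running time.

Master Theorem for T(n) = 5T(n/4) + O(n^2):

a = 5, b = 4, c = 2
log_b(a) = log_4(5) = 1.1610

Case 3: c = 2 > log_4(5) = 1.1610
T(n) = O(n^2) = O(n^2)

For T(n) = 5T(n/4) + O(n^2): log_4(5) = 1.1610. This is Case 3 of the Master Theorem (c > log_b(a), work dominated by root), giving O(n^2).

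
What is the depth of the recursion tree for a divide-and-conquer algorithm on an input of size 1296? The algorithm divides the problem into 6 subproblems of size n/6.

For divide and conquer with division factor 6:

Problem sizes at each level:
Level 0: 1296
Level 1: 216
Level 2: 36
Level 3: 6
Level 4: 1

The root is level 0 and the size-1 base case is level 4 (the tree spans levels 0 through 4, i.e. 5 levels counting the root), so the depth is the number of divisions: log_6(1296) = 4

The recursion tree depth is log_6(1296) = 4. At each level, the problem size is divided by 6, so it takes 4 divisions to reduce to a base case of size 1. The algorithm makes 6 recursive calls at each level.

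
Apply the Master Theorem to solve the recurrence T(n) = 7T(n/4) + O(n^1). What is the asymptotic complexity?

Master Theorem for T(n) = 7T(n/4) + O(n^1):

a = 7, b = 4, c = 1
log_b(a) = log_4(7) = 1.4037

Case 1: c = 1 < log_4(7) = 1.4037
T(n) = O(n^(log_4 7))

For T(n) = 7T(n/4) + O(n^1): log_4(7) = 1.4037. This is Case 1 of the Master Theorem (c < log_b(a), work dominated by leaves), giving O(n^(log_4 7)).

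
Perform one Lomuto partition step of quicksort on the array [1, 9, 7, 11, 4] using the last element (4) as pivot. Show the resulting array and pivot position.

Lomuto partition with pivot = 4:

Initial array: [1, 9, 7, 11, 4]

arr[0]=1 <= 4: swap with position 0, array becomes [1, 9, 7, 11, 4]
arr[1]=9 > 4: no swap
arr[2]=7 > 4: no swap
arr[3]=11 > 4: no swap

Place pivot at position 1: [1, 4, 7, 11, 9]
Pivot position: 1

After partitioning with pivot 4, the array becomes [1, 4, 7, 11, 9]. The pivot is placed at index 1. All elements to the left of the pivot are <= 4, and all elements to the right are > 4.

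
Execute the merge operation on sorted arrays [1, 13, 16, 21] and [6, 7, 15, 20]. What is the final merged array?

Merging process:

Compare 1 vs 6: take 1 from left. Merged: [1]
Compare 13 vs 6: take 6 from right. Merged: [1, 6]
Compare 13 vs 7: take 7 from right. Merged: [1, 6, 7]
Compare 13 vs 15: take 13 from left. Merged: [1, 6, 7, 13]
Compare 16 vs 15: take 15 from right. Merged: [1, 6, 7, 13, 15]
Compare 16 vs 20: take 16 from left. Merged: [1, 6, 7, 13, 15, 16]
Compare 21 vs 20: take 20 from right. Merged: [1, 6, 7, 13, 15, 16, 20]
Append remaining from left: [21]. Merged: [1, 6, 7, 13, 15, 16, 20, 21]

Final merged array: [1, 6, 7, 13, 15, 16, 20, 21]
Total comparisons: 7

The merged array is [1, 6, 7, 13, 15, 16, 20, 21], requiring 7 comparisons. The merge step runs in O(n) time where n is the total number of elements.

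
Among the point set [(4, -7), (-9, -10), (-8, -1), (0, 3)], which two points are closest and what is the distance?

Computing all pairwise distances among 4 points:

d((4, -7), (-9, -10)) = 13.3417
d((4, -7), (-8, -1)) = 13.4164
d((4, -7), (0, 3)) = 10.7703
d((-9, -10), (-8, -1)) = 9.0554
d((-9, -10), (0, 3)) = 15.8114
d((-8, -1), (0, 3)) = 8.9443 <-- minimum

Closest pair: (-8, -1) and (0, 3) with distance 8.9443

The closest pair is (-8, -1) and (0, 3) with Euclidean distance 8.9443. For 4 points, brute-force pairwise comparison is shown above. For large n, the divide-and-conquer algorithm (sort by x, recurse on halves, check the dividing strip) achieves O(n log n).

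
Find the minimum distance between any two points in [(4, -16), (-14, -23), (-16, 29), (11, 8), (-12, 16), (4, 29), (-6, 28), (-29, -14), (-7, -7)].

Computing all pairwise distances among 9 points:

d((4, -16), (-14, -23)) = 19.3132
d((4, -16), (-16, 29)) = 49.2443
d((4, -16), (11, 8)) = 25.0
d((4, -16), (-12, 16)) = 35.7771
d((4, -16), (4, 29)) = 45.0
d((4, -16), (-6, 28)) = 45.1221
d((4, -16), (-29, -14)) = 33.0606
d((4, -16), (-7, -7)) = 14.2127
d((-14, -23), (-16, 29)) = 52.0384
d((-14, -23), (11, 8)) = 39.8246
d((-14, -23), (-12, 16)) = 39.0512
d((-14, -23), (4, 29)) = 55.0273
d((-14, -23), (-6, 28)) = 51.6236
d((-14, -23), (-29, -14)) = 17.4929
d((-14, -23), (-7, -7)) = 17.4642
d((-16, 29), (11, 8)) = 34.2053
d((-16, 29), (-12, 16)) = 13.6015
d((-16, 29), (4, 29)) = 20.0
d((-16, 29), (-6, 28)) = 10.0499 <-- minimum
d((-16, 29), (-29, -14)) = 44.9222
d((-16, 29), (-7, -7)) = 37.108
d((11, 8), (-12, 16)) = 24.3516
d((11, 8), (4, 29)) = 22.1359
d((11, 8), (-6, 28)) = 26.2488
d((11, 8), (-29, -14)) = 45.6508
d((11, 8), (-7, -7)) = 23.4307
d((-12, 16), (4, 29)) = 20.6155
d((-12, 16), (-6, 28)) = 13.4164
d((-12, 16), (-29, -14)) = 34.4819
d((-12, 16), (-7, -7)) = 23.5372
d((4, 29), (-6, 28)) = 10.0499 <-- minimum
d((4, 29), (-29, -14)) = 54.2033
d((4, 29), (-7, -7)) = 37.6431
d((-6, 28), (-29, -14)) = 47.8853
d((-6, 28), (-7, -7)) = 35.0143
d((-29, -14), (-7, -7)) = 23.0868

Minimum distance: 10.0499 (tie among 2 pairs: (-16, 29) and (-6, 28); (4, 29) and (-6, 28))

The minimum Euclidean distance is 10.0499. There is a tie: 2 pairs achieve this minimum — (-16, 29) and (-6, 28); (4, 29) and (-6, 28). Any of these is a valid closest pair. For 9 points, brute-force pairwise comparison is shown above. For large n, the divide-and-conquer algorithm (sort by x, recurse on halves, check the dividing strip) achieves O(n log n).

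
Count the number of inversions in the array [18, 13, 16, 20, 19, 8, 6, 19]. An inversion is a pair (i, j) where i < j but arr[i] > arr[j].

Finding inversions in [18, 13, 16, 20, 19, 8, 6, 19]:

(0, 1): arr[0]=18 > arr[1]=13
(0, 2): arr[0]=18 > arr[2]=16
(0, 5): arr[0]=18 > arr[5]=8
(0, 6): arr[0]=18 > arr[6]=6
(1, 5): arr[1]=13 > arr[5]=8
(1, 6): arr[1]=13 > arr[6]=6
(2, 5): arr[2]=16 > arr[5]=8
(2, 6): arr[2]=16 > arr[6]=6
(3, 4): arr[3]=20 > arr[4]=19
(3, 5): arr[3]=20 > arr[5]=8
(3, 6): arr[3]=20 > arr[6]=6
(3, 7): arr[3]=20 > arr[7]=19
(4, 5): arr[4]=19 > arr[5]=8
(4, 6): arr[4]=19 > arr[6]=6
(5, 6): arr[5]=8 > arr[6]=6

Total inversions: 15

The array has 15 inversion(s): (0,1), (0,2), (0,5), (0,6), (1,5), (1,6), (2,5), (2,6), (3,4), (3,5), (3,6), (3,7), (4,5), (4,6), (5,6). Each pair (i,j) satisfies i < j and arr[i] > arr[j].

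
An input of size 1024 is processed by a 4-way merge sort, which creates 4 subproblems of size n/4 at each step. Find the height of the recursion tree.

For divide and conquer with division factor 4:

Problem sizes at each level:
Level 0: 1024
Level 1: 256
Level 2: 64
Level 3: 16
Level 4: 4
Level 5: 1

The root is level 0 and the size-1 base case is level 5 (the tree spans levels 0 through 5, i.e. 6 levels counting the root), so the depth is the number of divisions: log_4(1024) = 5

The recursion tree depth is log_4(1024) = 5. At each level, the problem size is divided by 4, so it takes 5 divisions to reduce to a base case of size 1. The algorithm makes 4 recursive calls at each level.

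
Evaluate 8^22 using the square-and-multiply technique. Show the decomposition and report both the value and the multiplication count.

Computing 8^22 by squaring (build up from 8^1; each line after the first costs one multiplication):

8^1 = 8
8^2 = (8^1)^2 = 8^2 = 64
8^4 = (8^2)^2 = 64^2 = 4096
8^5 = 8 * 8^4 = 8 * 4096 = 32768
8^10 = (8^5)^2 = 32768^2 = 1073741824
8^11 = 8 * 8^10 = 8 * 1073741824 = 8589934592
8^22 = (8^11)^2 = 8589934592^2 = 73786976294838206464

Result: 73786976294838206464
Multiplications needed: 6 (6 lines after 8^1)

8^22 = 73786976294838206464. Using exponentiation by squaring, this requires 6 multiplications. The key idea: if the exponent is even, square the half-power; if odd, multiply by the base once.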